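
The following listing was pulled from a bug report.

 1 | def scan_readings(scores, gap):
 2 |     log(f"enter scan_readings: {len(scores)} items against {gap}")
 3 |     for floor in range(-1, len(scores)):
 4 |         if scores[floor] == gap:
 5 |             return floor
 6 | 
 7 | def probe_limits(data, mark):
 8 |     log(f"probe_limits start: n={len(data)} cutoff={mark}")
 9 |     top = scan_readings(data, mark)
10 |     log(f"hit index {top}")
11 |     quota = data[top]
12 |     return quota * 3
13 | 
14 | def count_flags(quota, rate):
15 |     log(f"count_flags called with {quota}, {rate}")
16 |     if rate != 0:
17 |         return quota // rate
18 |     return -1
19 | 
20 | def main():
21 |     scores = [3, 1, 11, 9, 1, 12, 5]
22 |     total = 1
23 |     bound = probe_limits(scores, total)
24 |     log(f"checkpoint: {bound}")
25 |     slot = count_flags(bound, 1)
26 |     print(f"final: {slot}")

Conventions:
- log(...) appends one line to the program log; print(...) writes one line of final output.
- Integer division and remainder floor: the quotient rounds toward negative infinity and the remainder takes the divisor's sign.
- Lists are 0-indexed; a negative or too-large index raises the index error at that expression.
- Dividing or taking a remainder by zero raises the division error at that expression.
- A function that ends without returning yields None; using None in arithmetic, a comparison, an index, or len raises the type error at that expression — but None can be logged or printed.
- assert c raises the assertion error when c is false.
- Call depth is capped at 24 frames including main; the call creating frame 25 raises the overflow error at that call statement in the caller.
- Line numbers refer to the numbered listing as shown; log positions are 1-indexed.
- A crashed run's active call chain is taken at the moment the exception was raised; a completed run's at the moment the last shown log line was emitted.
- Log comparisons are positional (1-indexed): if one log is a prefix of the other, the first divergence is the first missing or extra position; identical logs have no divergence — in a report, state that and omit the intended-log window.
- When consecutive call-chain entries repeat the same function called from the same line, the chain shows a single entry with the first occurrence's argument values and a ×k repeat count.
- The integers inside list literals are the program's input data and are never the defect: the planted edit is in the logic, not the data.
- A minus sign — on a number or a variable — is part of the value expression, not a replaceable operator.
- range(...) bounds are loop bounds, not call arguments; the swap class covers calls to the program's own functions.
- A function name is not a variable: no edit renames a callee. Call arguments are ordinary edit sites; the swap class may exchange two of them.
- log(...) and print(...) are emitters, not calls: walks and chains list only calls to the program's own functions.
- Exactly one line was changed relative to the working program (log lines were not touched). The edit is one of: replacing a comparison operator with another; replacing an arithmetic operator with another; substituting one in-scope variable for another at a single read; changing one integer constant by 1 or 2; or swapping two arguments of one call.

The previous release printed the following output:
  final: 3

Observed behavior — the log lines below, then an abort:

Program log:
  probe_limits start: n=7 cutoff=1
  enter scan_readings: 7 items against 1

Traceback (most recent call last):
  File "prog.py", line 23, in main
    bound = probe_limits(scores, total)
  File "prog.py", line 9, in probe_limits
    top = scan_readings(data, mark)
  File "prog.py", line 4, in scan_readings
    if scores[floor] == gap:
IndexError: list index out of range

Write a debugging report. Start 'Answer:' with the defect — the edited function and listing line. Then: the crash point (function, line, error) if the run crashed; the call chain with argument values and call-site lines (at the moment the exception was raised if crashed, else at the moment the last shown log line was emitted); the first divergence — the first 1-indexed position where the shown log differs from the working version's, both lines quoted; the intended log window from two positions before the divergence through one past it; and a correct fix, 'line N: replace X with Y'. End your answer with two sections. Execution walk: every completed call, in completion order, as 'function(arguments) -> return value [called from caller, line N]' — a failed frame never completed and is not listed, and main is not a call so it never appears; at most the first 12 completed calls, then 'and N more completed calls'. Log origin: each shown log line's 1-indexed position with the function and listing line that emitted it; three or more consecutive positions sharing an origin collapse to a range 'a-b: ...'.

Answer: the defect is in scan_readings at line 3.
Key fact: The faulty run's log stops after 2 lines; the working version's next line would be 'hit index 1'.
Crash: scan_readings, line 4, IndexError.
Call chain: main -> probe_limits([3, 1, 11, 9, 1, 12, 5], 1) (called at line 23) -> scan_readings([3, 1, 11, 9, 1, 12, 5], 1) (called at line 9).
First divergence: position 3 (shown log ended at 2 lines; the working version continues: 'hit index 1').
Intended log window:
  1: probe_limits start: n=7 cutoff=1
  2: enter scan_readings: 7 items against 1
  3: hit index 1
  4: checkpoint: 3
Execution walk:
  (no call completed)
Log origin:
  1: logged in probe_limits at line 8
  2: logged in scan_readings at line 2
A correct fix: line 3: replace `-1` with `0`.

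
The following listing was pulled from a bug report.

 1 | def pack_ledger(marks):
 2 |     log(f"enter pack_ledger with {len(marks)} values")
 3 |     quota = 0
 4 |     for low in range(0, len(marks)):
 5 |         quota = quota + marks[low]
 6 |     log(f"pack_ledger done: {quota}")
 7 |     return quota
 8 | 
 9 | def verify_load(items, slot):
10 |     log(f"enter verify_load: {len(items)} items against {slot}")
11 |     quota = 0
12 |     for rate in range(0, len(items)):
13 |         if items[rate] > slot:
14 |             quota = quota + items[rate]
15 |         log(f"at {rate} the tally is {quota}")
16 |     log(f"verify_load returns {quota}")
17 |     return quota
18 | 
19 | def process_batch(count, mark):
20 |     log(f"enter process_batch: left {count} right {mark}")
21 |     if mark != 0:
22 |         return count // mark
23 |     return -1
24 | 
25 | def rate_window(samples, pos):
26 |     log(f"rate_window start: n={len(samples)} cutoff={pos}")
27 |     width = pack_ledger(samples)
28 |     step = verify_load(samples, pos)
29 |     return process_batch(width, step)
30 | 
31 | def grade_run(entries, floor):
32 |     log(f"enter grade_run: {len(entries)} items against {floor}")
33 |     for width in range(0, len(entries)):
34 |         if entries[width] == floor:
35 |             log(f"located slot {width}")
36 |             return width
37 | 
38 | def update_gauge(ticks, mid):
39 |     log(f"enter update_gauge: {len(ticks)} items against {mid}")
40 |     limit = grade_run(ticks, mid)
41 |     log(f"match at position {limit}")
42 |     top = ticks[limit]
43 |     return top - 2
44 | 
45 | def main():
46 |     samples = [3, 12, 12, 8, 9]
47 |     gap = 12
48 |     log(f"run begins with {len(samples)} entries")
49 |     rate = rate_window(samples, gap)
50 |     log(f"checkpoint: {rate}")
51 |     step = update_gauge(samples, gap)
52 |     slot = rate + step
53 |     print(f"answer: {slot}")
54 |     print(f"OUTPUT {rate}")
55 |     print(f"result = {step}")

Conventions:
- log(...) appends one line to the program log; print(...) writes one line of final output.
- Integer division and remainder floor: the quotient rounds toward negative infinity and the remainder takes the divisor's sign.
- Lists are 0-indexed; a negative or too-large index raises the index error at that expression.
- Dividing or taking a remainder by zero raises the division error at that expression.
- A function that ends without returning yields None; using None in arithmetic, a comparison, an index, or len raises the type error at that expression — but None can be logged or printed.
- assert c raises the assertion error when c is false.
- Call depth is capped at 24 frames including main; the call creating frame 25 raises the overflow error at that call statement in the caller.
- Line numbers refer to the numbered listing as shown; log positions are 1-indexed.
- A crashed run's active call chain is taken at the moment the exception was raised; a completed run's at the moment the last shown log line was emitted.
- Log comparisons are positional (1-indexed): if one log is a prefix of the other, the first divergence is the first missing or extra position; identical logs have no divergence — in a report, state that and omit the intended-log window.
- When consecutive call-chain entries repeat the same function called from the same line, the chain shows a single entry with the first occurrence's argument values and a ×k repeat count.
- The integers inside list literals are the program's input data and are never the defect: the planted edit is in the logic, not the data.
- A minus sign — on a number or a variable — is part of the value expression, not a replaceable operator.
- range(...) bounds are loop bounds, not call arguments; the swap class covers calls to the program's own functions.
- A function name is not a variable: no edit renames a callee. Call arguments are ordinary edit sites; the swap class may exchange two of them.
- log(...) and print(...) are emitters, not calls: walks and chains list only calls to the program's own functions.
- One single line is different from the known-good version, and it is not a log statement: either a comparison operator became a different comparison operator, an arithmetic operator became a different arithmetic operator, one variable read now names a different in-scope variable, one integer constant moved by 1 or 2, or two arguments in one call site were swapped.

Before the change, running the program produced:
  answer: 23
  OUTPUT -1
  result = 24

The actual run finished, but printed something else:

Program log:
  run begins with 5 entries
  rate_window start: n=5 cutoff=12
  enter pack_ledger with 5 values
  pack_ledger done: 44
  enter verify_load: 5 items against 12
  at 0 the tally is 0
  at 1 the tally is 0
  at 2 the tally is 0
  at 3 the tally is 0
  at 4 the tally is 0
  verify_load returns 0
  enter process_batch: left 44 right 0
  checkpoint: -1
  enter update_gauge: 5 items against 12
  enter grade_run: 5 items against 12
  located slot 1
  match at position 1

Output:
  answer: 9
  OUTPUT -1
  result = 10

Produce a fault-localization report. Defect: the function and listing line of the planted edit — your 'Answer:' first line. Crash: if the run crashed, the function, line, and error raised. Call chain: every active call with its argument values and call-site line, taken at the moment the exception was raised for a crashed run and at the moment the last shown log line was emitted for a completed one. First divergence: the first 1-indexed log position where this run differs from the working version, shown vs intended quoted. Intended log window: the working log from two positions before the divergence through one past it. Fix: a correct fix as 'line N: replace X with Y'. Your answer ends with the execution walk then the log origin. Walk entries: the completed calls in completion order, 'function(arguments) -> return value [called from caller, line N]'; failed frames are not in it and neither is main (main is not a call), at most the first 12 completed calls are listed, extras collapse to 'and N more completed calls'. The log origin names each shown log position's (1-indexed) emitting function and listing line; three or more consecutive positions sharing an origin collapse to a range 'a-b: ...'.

Answer: the defect is in update_gauge at line 43.
Core observation: Log streams are identical — the defect surfaces only in the printed output.
Call chain: main -> update_gauge([3, 12, 12, 8, 9], 12) (called at line 51).
First divergence: there is none — every log position agrees.
Execution walk:
  pack_ledger([3, 12, 12, 8, 9]) -> 44  [called from rate_window, line 27]
  verify_load([3, 12, 12, 8, 9], 12) -> 0  [called from rate_window, line 28]
  process_batch(44, 0) -> -1  [called from rate_window, line 29]
  rate_window([3, 12, 12, 8, 9], 12) -> -1  [called from main, line 49]
  grade_run([3, 12, 12, 8, 9], 12) -> 1  [called from update_gauge, line 40]
  update_gauge([3, 12, 12, 8, 9], 12) -> 10  [called from main, line 51]
Origin of each log line:
  1: logged in main at line 48
  2: logged in rate_window at line 26
  3: logged in pack_ledger at line 2
  4: logged in pack_ledger at line 6
  5: logged in verify_load at line 10
  6-10: logged in verify_load at line 15
  11: logged in verify_load at line 16
  12: logged in process_batch at line 20
  13: logged in main at line 50
  14: logged in update_gauge at line 39
  15: logged in grade_run at line 32
  16: logged in grade_run at line 35
  17: logged in update_gauge at line 41
A correct fix: line 43: replace `-` with `*`.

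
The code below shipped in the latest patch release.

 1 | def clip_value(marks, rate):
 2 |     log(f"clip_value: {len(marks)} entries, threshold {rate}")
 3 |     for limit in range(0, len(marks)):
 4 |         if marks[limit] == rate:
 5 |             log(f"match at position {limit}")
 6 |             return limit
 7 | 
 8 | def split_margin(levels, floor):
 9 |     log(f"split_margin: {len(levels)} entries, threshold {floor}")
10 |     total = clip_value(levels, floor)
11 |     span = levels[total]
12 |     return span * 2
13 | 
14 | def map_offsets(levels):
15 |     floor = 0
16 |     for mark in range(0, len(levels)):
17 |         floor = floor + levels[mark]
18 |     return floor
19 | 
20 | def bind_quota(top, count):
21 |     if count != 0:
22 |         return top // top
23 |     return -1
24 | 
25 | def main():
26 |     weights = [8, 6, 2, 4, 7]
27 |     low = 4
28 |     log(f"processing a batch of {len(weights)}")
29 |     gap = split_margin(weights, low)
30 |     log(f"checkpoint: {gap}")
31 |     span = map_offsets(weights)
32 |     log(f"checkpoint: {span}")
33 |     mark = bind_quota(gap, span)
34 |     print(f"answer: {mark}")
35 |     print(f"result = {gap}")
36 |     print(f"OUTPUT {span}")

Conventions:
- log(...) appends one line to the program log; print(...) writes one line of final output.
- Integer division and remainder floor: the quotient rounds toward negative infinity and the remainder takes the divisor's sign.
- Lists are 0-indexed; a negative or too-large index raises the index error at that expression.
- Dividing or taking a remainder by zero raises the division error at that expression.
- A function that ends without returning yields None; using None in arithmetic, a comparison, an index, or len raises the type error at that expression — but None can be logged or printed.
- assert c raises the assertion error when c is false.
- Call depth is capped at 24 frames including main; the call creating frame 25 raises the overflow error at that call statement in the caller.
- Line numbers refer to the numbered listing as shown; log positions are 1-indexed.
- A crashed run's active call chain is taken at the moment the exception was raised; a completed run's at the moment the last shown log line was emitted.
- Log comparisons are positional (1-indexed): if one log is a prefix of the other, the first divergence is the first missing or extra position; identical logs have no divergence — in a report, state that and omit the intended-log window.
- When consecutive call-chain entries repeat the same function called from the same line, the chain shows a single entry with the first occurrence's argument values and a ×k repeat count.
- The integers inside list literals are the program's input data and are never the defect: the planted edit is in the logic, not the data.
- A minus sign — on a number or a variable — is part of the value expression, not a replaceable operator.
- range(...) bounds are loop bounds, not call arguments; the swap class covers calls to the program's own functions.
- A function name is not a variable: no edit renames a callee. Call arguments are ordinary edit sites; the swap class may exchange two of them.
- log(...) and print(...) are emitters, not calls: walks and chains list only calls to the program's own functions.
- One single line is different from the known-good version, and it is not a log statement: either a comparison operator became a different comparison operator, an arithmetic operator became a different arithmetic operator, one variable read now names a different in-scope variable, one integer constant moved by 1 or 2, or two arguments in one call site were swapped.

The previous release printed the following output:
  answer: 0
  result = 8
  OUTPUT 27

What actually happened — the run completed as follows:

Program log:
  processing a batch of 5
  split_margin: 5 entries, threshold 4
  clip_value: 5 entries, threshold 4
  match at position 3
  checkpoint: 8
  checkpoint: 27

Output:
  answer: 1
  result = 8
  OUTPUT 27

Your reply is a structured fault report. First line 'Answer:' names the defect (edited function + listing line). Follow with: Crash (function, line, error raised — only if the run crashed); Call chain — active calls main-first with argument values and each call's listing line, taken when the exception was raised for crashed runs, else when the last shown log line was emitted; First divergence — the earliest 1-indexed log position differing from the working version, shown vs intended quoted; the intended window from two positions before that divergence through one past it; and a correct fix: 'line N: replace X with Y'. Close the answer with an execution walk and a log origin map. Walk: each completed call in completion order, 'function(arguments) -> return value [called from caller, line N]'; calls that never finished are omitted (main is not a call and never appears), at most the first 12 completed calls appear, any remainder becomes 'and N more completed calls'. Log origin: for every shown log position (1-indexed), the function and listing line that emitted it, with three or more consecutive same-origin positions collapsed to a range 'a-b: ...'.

Answer: the defect is in bind_quota at line 22.
Key fact: Every logged value matches the working version; the printed result is what differs.
Call chain: main.
First divergence: none (the log streams are identical).
Execution walk:
  clip_value([8, 6, 2, 4, 7], 4) -> 3  [called from split_margin, line 10]
  split_margin([8, 6, 2, 4, 7], 4) -> 8  [called from main, line 29]
  map_offsets([8, 6, 2, 4, 7]) -> 27  [called from main, line 31]
  bind_quota(8, 27) -> 1  [called from main, line 33]
Log line origins:
  1: logged in main at line 28
  2: logged in split_margin at line 9
  3: logged in clip_value at line 2
  4: logged in clip_value at line 5
  5: logged in main at line 30
  6: logged in main at line 32
A correct fix: line 22: replace `top // top` with `top // count`.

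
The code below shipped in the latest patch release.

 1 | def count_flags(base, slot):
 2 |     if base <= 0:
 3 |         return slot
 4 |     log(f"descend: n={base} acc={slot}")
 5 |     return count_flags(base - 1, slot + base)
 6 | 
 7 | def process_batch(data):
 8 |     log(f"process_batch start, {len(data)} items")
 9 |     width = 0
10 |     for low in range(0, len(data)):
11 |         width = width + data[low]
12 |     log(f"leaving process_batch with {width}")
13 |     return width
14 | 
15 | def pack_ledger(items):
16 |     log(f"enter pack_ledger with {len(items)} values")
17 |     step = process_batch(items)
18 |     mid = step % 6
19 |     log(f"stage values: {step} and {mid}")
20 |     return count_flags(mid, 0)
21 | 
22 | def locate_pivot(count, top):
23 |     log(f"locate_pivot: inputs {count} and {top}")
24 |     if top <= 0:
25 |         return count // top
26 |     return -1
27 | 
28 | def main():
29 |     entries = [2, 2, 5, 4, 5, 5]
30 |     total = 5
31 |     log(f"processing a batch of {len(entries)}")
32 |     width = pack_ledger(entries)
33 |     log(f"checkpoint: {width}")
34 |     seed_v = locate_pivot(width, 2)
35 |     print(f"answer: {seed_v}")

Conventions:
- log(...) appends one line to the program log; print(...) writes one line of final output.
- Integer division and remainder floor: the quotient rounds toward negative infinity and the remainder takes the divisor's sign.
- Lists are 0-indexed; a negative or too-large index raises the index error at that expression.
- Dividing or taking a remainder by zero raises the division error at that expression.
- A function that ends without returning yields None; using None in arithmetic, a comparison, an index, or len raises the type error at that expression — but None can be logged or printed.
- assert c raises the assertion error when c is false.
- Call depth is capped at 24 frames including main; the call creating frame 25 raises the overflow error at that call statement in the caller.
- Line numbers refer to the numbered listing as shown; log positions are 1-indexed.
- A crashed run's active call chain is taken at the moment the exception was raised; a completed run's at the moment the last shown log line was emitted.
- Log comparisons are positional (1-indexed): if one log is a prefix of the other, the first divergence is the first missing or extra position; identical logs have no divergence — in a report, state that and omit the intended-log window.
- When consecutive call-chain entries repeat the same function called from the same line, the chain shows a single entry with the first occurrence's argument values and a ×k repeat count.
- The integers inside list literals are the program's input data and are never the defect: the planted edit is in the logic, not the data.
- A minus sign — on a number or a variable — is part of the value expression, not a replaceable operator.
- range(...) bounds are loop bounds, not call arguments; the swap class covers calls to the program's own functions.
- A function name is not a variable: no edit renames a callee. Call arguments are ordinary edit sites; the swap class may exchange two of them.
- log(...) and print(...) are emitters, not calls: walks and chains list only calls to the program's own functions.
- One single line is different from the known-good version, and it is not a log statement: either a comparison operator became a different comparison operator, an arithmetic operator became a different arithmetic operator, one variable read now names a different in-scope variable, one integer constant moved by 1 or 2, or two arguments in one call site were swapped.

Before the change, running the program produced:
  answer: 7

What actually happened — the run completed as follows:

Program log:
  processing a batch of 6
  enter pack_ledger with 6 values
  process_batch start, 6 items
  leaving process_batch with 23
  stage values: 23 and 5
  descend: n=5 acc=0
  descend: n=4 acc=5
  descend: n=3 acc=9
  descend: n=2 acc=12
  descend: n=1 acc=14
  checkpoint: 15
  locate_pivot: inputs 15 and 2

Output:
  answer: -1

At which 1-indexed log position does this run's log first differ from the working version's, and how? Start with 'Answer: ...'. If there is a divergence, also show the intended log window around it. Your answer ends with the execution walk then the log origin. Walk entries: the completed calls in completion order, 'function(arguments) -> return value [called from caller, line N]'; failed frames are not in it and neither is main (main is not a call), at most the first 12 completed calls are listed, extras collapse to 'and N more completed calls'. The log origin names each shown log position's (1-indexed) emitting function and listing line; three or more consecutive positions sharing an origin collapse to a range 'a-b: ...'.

Answer: none — the logs agree in full.
Execution walk:
  process_batch([2, 2, 5, 4, 5, 5]) -> 23  [called from pack_ledger, line 17]
  count_flags(0, 15) -> 15  [called from count_flags, line 5]
  count_flags(1, 14) -> 15  [called from count_flags, line 5]
  count_flags(2, 12) -> 15  [called from count_flags, line 5]
  count_flags(3, 9) -> 15  [called from count_flags, line 5]
  count_flags(4, 5) -> 15  [called from count_flags, line 5]
  count_flags(5, 0) -> 15  [called from pack_ledger, line 20]
  pack_ledger([2, 2, 5, 4, 5, 5]) -> 15  [called from main, line 32]
  locate_pivot(15, 2) -> -1  [called from main, line 34]
Log line origins:
  1: emitted by main (line 31)
  2: emitted by pack_ledger (line 16)
  3: emitted by process_batch (line 8)
  4: emitted by process_batch (line 12)
  5: emitted by pack_ledger (line 19)
  6-10: emitted by count_flags (line 4)
  11: emitted by main (line 33)
  12: emitted by locate_pivot (line 23)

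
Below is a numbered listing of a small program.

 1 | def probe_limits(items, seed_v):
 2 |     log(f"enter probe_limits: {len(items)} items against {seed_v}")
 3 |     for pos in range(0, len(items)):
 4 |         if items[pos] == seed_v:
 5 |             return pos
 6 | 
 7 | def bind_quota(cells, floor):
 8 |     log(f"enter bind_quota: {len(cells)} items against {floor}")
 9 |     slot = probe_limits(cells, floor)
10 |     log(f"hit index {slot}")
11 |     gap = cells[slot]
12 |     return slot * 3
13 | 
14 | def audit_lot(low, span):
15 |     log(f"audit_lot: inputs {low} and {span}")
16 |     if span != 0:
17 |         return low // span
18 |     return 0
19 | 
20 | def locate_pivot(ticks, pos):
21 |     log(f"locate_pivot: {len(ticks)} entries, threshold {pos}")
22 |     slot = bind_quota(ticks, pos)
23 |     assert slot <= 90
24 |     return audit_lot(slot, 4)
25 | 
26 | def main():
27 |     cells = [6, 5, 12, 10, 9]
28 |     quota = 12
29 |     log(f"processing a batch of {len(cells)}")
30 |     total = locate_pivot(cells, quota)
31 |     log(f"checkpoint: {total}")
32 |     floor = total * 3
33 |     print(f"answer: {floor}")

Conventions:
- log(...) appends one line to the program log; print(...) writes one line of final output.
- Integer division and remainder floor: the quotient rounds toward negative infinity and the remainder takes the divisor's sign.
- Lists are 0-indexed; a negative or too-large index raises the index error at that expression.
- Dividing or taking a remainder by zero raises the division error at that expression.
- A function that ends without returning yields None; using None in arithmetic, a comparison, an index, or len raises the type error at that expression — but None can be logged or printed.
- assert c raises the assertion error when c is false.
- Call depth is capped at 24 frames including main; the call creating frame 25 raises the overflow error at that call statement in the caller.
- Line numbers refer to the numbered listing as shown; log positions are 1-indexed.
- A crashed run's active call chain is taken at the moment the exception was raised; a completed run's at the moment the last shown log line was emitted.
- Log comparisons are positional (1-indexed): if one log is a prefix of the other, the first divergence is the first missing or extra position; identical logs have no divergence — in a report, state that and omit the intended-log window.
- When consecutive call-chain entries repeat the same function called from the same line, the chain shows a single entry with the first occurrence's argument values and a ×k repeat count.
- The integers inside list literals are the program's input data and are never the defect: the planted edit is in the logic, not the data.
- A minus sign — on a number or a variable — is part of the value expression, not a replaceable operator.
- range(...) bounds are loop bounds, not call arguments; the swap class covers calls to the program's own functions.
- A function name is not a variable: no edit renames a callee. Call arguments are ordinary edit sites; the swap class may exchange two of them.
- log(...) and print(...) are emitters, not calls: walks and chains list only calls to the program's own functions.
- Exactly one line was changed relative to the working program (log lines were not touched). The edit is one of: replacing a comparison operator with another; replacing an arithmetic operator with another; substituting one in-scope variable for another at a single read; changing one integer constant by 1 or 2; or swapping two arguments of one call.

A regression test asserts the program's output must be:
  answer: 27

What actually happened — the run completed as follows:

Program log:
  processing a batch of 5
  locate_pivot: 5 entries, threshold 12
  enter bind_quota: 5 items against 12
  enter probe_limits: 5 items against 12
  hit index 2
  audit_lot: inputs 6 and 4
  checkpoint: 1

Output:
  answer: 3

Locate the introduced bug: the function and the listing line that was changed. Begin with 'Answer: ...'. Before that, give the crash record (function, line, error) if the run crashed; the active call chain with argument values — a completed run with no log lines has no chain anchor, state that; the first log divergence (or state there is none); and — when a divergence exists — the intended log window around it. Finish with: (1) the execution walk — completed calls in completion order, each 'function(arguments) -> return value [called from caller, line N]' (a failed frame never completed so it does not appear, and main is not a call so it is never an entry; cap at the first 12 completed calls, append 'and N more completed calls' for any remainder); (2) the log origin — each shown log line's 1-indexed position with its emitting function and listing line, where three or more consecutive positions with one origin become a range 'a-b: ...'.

Answer: the defect is in bind_quota at line 12.
The tell: Position 6 is the first bad log line: 'audit_lot: inputs 6 and 4' should read 'audit_lot: inputs 36 and 4'.
Call chain: main.
First divergence: at position 6 the run shows 'audit_lot: inputs 6 and 4' where the working version logs 'audit_lot: inputs 36 and 4'.
Intended log window:
  4: enter probe_limits: 5 items against 12
  5: hit index 2
  6: audit_lot: inputs 36 and 4
  7: checkpoint: 9
Execution walk:
  probe_limits([6, 5, 12, 10, 9], 12) -> 2  [called from bind_quota, line 9]
  bind_quota([6, 5, 12, 10, 9], 12) -> 6  [called from locate_pivot, line 22]
  audit_lot(6, 4) -> 1  [called from locate_pivot, line 24]
  locate_pivot([6, 5, 12, 10, 9], 12) -> 1  [called from main, line 30]
Log origins:
  1: emitted by main (line 29)
  2: emitted by locate_pivot (line 21)
  3: emitted by bind_quota (line 8)
  4: emitted by probe_limits (line 2)
  5: emitted by bind_quota (line 10)
  6: emitted by audit_lot (line 15)
  7: emitted by main (line 31)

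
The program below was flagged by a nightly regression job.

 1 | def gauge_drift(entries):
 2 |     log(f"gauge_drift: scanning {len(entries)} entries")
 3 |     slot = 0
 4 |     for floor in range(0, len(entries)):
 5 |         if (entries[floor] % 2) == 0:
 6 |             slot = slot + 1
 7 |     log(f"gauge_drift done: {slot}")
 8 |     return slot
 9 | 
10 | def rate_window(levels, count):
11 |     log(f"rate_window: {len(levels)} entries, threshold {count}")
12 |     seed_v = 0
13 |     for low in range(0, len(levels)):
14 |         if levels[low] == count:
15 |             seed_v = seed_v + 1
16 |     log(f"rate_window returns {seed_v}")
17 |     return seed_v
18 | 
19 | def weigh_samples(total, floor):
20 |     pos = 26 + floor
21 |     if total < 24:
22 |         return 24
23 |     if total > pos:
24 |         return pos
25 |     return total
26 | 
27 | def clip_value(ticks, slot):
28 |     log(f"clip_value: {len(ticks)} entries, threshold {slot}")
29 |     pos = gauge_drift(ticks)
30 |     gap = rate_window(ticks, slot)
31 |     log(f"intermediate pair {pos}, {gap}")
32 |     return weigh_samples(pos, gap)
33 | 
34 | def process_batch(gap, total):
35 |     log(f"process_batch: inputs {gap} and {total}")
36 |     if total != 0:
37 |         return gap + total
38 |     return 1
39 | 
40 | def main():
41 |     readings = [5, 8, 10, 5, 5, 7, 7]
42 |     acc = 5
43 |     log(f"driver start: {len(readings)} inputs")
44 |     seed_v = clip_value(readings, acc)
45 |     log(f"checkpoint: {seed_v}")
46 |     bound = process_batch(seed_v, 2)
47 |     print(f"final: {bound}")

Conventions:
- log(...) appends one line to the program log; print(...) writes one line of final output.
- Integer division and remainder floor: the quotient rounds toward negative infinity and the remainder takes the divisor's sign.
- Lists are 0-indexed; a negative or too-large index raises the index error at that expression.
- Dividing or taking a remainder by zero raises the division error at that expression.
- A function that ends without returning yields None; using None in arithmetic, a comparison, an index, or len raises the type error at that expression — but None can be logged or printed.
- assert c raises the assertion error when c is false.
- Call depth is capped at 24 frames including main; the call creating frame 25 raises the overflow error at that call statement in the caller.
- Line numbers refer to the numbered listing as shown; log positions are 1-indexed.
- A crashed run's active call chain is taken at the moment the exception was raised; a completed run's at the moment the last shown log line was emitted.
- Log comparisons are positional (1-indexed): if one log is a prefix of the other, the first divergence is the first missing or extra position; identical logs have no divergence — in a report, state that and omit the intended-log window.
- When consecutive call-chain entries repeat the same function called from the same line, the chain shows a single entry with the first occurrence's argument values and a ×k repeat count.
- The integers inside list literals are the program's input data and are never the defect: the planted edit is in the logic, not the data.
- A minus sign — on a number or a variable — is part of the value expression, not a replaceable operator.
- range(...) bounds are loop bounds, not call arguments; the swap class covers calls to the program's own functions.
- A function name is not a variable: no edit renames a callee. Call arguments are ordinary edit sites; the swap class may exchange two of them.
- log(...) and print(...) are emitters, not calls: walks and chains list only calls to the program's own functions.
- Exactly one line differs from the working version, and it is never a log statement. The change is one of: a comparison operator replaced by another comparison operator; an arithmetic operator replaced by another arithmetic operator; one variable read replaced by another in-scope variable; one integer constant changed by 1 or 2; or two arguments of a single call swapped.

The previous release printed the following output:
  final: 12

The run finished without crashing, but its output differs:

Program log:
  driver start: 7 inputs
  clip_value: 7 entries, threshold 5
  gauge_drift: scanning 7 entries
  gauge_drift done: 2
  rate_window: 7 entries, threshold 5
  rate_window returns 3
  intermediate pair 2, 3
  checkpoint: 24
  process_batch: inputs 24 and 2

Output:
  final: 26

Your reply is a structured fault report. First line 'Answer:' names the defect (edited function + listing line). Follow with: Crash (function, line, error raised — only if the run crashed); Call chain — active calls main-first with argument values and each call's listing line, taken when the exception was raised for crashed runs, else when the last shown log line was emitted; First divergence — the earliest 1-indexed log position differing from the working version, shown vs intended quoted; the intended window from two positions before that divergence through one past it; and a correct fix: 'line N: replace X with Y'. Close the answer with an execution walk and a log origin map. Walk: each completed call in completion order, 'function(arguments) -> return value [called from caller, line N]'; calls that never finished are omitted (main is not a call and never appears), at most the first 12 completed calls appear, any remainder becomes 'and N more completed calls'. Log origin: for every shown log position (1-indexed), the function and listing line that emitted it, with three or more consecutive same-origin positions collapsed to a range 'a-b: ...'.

Answer: the defect is in process_batch at line 37.
Key observation: The two runs log identically and part ways only at the printed values.
Call chain: main -> process_batch(24, 2) (called at line 46).
First divergence: none; the two logs match at every position.
Execution walk:
  gauge_drift([5, 8, 10, 5, 5, 7, 7]) -> 2  [called from clip_value, line 29]
  rate_window([5, 8, 10, 5, 5, 7, 7], 5) -> 3  [called from clip_value, line 30]
  weigh_samples(2, 3) -> 24  [called from clip_value, line 32]
  clip_value([5, 8, 10, 5, 5, 7, 7], 5) -> 24  [called from main, line 44]
  process_batch(24, 2) -> 26  [called from main, line 46]
Log line origins:
  1: logged in main at line 43
  2: logged in clip_value at line 28
  3: logged in gauge_drift at line 2
  4: logged in gauge_drift at line 7
  5: logged in rate_window at line 11
  6: logged in rate_window at line 16
  7: logged in clip_value at line 31
  8: logged in main at line 45
  9: logged in process_batch at line 35
A correct fix: line 37: replace `+` with `//`.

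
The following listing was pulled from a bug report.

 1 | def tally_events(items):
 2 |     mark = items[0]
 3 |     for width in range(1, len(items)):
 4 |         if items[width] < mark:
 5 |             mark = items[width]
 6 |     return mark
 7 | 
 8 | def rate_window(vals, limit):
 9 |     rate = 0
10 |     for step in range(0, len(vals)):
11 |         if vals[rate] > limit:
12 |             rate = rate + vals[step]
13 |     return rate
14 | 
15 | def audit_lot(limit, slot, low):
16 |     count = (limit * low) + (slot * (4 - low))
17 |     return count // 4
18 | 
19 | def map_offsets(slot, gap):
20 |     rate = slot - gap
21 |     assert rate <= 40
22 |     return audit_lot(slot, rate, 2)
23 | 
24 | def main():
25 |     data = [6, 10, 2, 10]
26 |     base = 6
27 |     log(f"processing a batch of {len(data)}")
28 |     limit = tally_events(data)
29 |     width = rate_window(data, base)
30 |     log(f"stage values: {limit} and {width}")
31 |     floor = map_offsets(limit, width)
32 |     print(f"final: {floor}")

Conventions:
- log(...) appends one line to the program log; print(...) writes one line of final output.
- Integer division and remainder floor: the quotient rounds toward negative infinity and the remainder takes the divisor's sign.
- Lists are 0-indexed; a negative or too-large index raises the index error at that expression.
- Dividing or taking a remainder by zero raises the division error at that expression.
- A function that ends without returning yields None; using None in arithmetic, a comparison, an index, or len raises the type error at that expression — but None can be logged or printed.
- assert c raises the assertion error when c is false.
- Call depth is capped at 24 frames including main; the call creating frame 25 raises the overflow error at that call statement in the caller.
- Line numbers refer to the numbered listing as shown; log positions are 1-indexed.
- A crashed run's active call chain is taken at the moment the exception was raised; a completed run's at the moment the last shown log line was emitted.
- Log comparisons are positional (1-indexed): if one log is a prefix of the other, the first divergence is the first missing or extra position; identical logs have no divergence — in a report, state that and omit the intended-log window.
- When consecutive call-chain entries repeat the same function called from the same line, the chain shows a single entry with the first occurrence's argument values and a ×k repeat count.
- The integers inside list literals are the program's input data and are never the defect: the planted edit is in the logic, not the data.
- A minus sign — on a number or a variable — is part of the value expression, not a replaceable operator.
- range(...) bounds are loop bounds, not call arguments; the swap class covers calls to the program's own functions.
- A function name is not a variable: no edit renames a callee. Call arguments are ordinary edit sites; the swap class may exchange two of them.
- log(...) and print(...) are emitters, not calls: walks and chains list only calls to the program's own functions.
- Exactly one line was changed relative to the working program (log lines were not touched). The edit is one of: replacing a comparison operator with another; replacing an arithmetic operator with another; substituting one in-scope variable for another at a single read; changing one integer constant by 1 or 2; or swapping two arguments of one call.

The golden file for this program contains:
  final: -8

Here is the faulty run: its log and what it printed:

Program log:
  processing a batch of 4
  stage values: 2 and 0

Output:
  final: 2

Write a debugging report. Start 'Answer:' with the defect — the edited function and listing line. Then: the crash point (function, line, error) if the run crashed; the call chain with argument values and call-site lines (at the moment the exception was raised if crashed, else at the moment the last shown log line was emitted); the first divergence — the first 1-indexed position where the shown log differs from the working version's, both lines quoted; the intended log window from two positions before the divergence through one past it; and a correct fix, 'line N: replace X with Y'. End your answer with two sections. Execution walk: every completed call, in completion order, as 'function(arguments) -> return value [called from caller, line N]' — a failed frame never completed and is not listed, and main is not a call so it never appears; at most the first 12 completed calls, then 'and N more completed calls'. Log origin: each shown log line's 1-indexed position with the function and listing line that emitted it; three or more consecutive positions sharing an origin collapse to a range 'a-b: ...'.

Answer: the defect is in rate_window at line 11.
The tell: At log position 2 the runs split — shown 'stage values: 2 and 0', but the working version logs 'stage values: 2 and 20'.
Call chain: main.
First divergence: position 2 — shown 'stage values: 2 and 0', intended 'stage values: 2 and 20'.
Intended log window:
  1: processing a batch of 4
  2: stage values: 2 and 20
Execution walk:
  tally_events([6, 10, 2, 10]) -> 2  [called from main, line 28]
  rate_window([6, 10, 2, 10], 6) -> 0  [called from main, line 29]
  audit_lot(2, 2, 2) -> 2  [called from map_offsets, line 22]
  map_offsets(2, 0) -> 2  [called from main, line 31]
Log origins:
  1 — main, line 27
  2 — main, line 30
A correct fix: line 11: replace `rate` with `step`.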